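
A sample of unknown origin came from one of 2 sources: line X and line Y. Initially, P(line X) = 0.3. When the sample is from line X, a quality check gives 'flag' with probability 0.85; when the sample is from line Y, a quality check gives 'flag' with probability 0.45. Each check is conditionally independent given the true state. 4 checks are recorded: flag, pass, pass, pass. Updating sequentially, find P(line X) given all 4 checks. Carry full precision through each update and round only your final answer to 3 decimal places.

After 'flag': P(line X) = 0.85·0.3000 / (0.85·0.3000 + 0.45·0.7000) ≈ 0.4474
After 'pass': P(line X) = 0.15·0.4474 / (0.15·0.4474 + 0.55·0.5526) ≈ 0.1809
After 'pass': P(line X) = 0.15·0.1809 / (0.15·0.1809 + 0.55·0.8191) ≈ 0.0568
After 'pass': P(line X) = 0.15·0.0568 / (0.15·0.0568 + 0.55·0.9432) ≈ 0.0162

0.016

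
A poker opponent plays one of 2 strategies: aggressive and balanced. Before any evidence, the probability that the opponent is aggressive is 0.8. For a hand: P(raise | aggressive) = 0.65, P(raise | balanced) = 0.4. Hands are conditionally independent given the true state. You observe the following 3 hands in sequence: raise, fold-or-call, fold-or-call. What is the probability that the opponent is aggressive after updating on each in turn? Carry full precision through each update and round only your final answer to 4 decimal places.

Apply Bayes' rule sequentially, carrying P(aggressive) forward.
After 'raise': P(aggressive) = 0.65·0.8000 / (0.65·0.8000 + 0.4·0.2000) ≈ 0.8667
After 'fold-or-call': P(aggressive) = 0.35·0.8667 / (0.35·0.8667 + 0.6·0.1333) ≈ 0.7913
After 'fold-or-call': P(aggressive) = 0.35·0.7913 / (0.35·0.7913 + 0.6·0.2087) ≈ 0.6886

0.6886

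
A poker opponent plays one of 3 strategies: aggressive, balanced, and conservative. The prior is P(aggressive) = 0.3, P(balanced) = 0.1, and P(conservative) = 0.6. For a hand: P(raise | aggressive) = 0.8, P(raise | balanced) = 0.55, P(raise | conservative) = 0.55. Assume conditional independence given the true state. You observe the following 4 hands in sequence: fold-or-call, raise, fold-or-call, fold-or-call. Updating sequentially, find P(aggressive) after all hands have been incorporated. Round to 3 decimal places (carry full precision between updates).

After 'fold-or-call': normaliser = 0.2·0.3000 + 0.45·0.1000 + 0.45·0.6000; P(aggressive) ≈ 0.1600, P(balanced) ≈ 0.1200, P(conservative) ≈ 0.7200
After 'raise': normaliser = 0.8·0.1600 + 0.55·0.1200 + 0.55·0.7200; P(aggressive) ≈ 0.2169, P(balanced) ≈ 0.1119, P(conservative) ≈ 0.6712
After 'fold-or-call': normaliser = 0.2·0.2169 + 0.45·0.1119 + 0.45·0.6712; P(aggressive) ≈ 0.1096, P(balanced) ≈ 0.1272, P(conservative) ≈ 0.7632
After 'fold-or-call': normaliser = 0.2·0.1096 + 0.45·0.1272 + 0.45·0.7632; P(aggressive) ≈ 0.0519, P(balanced) ≈ 0.1354, P(conservative) ≈ 0.8127

0.052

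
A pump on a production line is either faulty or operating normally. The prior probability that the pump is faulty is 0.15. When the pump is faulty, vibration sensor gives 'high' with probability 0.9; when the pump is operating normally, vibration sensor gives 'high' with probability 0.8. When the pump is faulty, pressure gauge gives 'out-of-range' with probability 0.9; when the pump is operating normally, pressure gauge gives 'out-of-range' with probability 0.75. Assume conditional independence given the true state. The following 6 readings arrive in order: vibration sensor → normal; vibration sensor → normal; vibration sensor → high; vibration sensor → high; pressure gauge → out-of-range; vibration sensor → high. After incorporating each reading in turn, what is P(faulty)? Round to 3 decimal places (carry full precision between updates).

After vibration sensor='normal': P(faulty) = 0.1·0.1500 / (0.1·0.1500 + 0.2·0.8500) ≈ 0.0811
After vibration sensor='normal': P(faulty) = 0.1·0.0811 / (0.1·0.0811 + 0.2·0.9189) ≈ 0.0423
After vibration sensor='high': P(faulty) = 0.9·0.0423 / (0.9·0.0423 + 0.8·0.9577) ≈ 0.0473
After vibration sensor='high': P(faulty) = 0.9·0.0473 / (0.9·0.0473 + 0.8·0.9527) ≈ 0.0529
After pressure gauge='out-of-range': P(faulty) = 0.9·0.0529 / (0.9·0.0529 + 0.75·0.9471) ≈ 0.0628
After vibration sensor='high': P(faulty) = 0.9·0.0628 / (0.9·0.0628 + 0.8·0.9372) ≈ 0.0701

0.070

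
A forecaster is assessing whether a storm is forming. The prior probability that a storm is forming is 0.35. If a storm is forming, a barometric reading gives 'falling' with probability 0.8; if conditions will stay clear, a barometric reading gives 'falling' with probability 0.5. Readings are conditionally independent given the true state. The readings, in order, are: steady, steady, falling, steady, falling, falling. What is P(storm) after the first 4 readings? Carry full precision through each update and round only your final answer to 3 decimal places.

Each posterior becomes the prior for the next update.
After 'steady': P(storm) = 0.2·0.3500 / (0.2·0.3500 + 0.5·0.6500) ≈ 0.1772
After 'steady': P(storm) = 0.2·0.1772 / (0.2·0.1772 + 0.5·0.8228) ≈ 0.0793
After 'falling': P(storm) = 0.8·0.0793 / (0.8·0.0793 + 0.5·0.9207) ≈ 0.1211
After 'steady': P(storm) = 0.2·0.1211 / (0.2·0.1211 + 0.5·0.8789) ≈ 0.0523

0.052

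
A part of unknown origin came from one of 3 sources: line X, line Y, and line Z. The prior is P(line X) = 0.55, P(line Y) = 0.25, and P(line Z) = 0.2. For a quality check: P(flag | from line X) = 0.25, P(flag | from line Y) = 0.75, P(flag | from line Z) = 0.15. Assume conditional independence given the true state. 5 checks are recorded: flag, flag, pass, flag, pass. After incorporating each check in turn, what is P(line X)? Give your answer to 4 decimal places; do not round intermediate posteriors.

0.4058

Apply Bayes' rule sequentially, carrying P(line X) forward.
After 'flag': normaliser = 0.25·0.5500 + 0.75·0.2500 + 0.15·0.2000; P(line X) ≈ 0.3873, P(line Y) ≈ 0.5282, P(line Z) ≈ 0.0845
After 'flag': normaliser = 0.25·0.3873 + 0.75·0.5282 + 0.15·0.0845; P(line X) ≈ 0.1915, P(line Y) ≈ 0.7834, P(line Z) ≈ 0.0251
After 'pass': normaliser = 0.75·0.1915 + 0.25·0.7834 + 0.85·0.0251; P(line X) ≈ 0.3981, P(line Y) ≈ 0.5428, P(line Z) ≈ 0.0591
After 'flag': normaliser = 0.25·0.3981 + 0.75·0.5428 + 0.15·0.0591; P(line X) ≈ 0.1931, P(line Y) ≈ 0.7898, P(line Z) ≈ 0.0172
After 'pass': normaliser = 0.75·0.1931 + 0.25·0.7898 + 0.85·0.0172; P(line X) ≈ 0.4058, P(line Y) ≈ 0.5533, P(line Z) ≈ 0.0409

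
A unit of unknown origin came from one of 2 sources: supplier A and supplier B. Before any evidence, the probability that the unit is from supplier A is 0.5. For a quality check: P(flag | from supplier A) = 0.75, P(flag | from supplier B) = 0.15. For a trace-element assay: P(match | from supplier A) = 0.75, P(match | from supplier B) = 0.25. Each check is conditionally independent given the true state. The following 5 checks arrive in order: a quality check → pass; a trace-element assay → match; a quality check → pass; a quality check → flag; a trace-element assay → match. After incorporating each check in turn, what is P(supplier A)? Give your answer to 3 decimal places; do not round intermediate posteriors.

0.796

Apply Bayes' rule sequentially, carrying P(supplier A) forward.
After a quality check='pass': P(supplier A) = 0.25·0.5000 / (0.25·0.5000 + 0.85·0.5000) ≈ 0.2273
After a trace-element assay='match': P(supplier A) = 0.75·0.2273 / (0.75·0.2273 + 0.25·0.7727) ≈ 0.4688
After a quality check='pass': P(supplier A) = 0.25·0.4688 / (0.25·0.4688 + 0.85·0.5312) ≈ 0.2060
After a quality check='flag': P(supplier A) = 0.75·0.2060 / (0.75·0.2060 + 0.15·0.7940) ≈ 0.5648
After a trace-element assay='match': P(supplier A) = 0.75·0.5648 / (0.75·0.5648 + 0.25·0.4352) ≈ 0.7956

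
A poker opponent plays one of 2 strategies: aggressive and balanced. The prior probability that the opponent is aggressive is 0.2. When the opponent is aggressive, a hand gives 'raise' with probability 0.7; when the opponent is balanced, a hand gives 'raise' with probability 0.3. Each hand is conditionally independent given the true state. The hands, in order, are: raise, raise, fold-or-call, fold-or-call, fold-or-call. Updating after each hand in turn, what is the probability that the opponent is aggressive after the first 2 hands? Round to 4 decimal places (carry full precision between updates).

0.5765

After 'raise': P(aggressive) = 0.7·0.2000 / (0.7·0.2000 + 0.3·0.8000) ≈ 0.3684
After 'raise': P(aggressive) = 0.7·0.3684 / (0.7·0.3684 + 0.3·0.6316) ≈ 0.5765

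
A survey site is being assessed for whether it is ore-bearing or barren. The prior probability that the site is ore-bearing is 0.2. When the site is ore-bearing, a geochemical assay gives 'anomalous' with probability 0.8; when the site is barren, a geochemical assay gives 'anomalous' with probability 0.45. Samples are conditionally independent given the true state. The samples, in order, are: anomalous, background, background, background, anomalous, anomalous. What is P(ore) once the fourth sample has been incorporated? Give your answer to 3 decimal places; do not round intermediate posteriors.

Apply Bayes' rule sequentially, carrying P(ore) forward.
After 'anomalous': P(ore) = 0.8·0.2000 / (0.8·0.2000 + 0.45·0.8000) ≈ 0.3077
After 'background': P(ore) = 0.2·0.3077 / (0.2·0.3077 + 0.55·0.6923) ≈ 0.1391
After 'background': P(ore) = 0.2·0.1391 / (0.2·0.1391 + 0.55·0.8609) ≈ 0.0555
After 'background': P(ore) = 0.2·0.0555 / (0.2·0.0555 + 0.55·0.9445) ≈ 0.0209

0.021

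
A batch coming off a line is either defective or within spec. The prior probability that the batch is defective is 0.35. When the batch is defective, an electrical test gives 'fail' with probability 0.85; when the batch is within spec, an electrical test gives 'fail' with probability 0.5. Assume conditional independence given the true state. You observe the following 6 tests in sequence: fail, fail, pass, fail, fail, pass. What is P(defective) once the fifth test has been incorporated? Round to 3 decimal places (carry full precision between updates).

0.574

After 'fail': P(defective) = 0.85·0.3500 / (0.85·0.3500 + 0.5·0.6500) ≈ 0.4779
After 'fail': P(defective) = 0.85·0.4779 / (0.85·0.4779 + 0.5·0.5221) ≈ 0.6088
After 'pass': P(defective) = 0.15·0.6088 / (0.15·0.6088 + 0.5·0.3912) ≈ 0.3183
After 'fail': P(defective) = 0.85·0.3183 / (0.85·0.3183 + 0.5·0.6817) ≈ 0.4425
After 'fail': P(defective) = 0.85·0.4425 / (0.85·0.4425 + 0.5·0.5575) ≈ 0.5743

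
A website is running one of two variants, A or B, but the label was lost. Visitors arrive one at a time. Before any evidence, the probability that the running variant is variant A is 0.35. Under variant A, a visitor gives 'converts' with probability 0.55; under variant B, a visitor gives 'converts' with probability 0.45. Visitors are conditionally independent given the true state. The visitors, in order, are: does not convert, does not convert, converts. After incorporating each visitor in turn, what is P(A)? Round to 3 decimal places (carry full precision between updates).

0.306

After 'does not convert': P(A) = 0.45·0.3500 / (0.45·0.3500 + 0.55·0.6500) ≈ 0.3058
After 'does not convert': P(A) = 0.45·0.3058 / (0.45·0.3058 + 0.55·0.6942) ≈ 0.2650
After 'converts': P(A) = 0.55·0.2650 / (0.55·0.2650 + 0.45·0.7350) ≈ 0.3058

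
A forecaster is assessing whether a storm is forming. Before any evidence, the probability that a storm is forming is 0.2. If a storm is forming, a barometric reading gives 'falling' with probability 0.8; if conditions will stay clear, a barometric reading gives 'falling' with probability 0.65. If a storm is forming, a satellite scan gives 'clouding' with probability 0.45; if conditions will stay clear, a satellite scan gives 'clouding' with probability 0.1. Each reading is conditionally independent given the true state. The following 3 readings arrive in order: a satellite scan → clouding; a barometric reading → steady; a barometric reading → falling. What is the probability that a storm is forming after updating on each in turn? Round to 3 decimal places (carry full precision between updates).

0.442

After a satellite scan='clouding': P(storm) = 0.45·0.2000 / (0.45·0.2000 + 0.1·0.8000) ≈ 0.5294
After a barometric reading='steady': P(storm) = 0.2·0.5294 / (0.2·0.5294 + 0.35·0.4706) ≈ 0.3913
After a barometric reading='falling': P(storm) = 0.8·0.3913 / (0.8·0.3913 + 0.65·0.6087) ≈ 0.4417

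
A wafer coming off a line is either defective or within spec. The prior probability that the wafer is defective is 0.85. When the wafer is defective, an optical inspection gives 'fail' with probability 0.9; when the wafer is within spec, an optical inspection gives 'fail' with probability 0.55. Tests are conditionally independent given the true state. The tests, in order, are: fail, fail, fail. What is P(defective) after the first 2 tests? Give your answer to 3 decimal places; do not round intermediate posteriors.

After 'fail': P(defective) = 0.9·0.8500 / (0.9·0.8500 + 0.55·0.1500) ≈ 0.9027
After 'fail': P(defective) = 0.9·0.9027 / (0.9·0.9027 + 0.55·0.0973) ≈ 0.9382

0.938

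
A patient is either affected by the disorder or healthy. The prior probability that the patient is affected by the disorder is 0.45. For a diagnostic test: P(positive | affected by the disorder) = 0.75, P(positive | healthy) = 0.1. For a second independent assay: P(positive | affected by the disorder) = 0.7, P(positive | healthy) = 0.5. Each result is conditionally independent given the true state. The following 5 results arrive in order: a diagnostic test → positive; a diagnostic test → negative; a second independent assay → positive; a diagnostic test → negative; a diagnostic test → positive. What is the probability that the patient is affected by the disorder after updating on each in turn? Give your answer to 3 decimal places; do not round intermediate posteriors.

After a diagnostic test='positive': P(affected) = 0.75·0.4500 / (0.75·0.4500 + 0.1·0.5500) ≈ 0.8599
After a diagnostic test='negative': P(affected) = 0.25·0.8599 / (0.25·0.8599 + 0.9·0.1401) ≈ 0.6303
After a second independent assay='positive': P(affected) = 0.7·0.6303 / (0.7·0.6303 + 0.5·0.3697) ≈ 0.7047
After a diagnostic test='negative': P(affected) = 0.25·0.7047 / (0.25·0.7047 + 0.9·0.2953) ≈ 0.3986
After a diagnostic test='positive': P(affected) = 0.75·0.3986 / (0.75·0.3986 + 0.1·0.6014) ≈ 0.8325

0.833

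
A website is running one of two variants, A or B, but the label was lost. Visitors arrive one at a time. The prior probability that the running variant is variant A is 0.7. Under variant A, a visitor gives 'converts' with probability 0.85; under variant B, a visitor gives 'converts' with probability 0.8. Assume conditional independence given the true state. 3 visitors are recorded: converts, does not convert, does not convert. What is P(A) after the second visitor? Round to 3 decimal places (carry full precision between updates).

0.650

Each posterior becomes the prior for the next update.
After 'converts': P(A) = 0.85·0.7000 / (0.85·0.7000 + 0.8·0.3000) ≈ 0.7126
After 'does not convert': P(A) = 0.15·0.7126 / (0.15·0.7126 + 0.2·0.2874) ≈ 0.6503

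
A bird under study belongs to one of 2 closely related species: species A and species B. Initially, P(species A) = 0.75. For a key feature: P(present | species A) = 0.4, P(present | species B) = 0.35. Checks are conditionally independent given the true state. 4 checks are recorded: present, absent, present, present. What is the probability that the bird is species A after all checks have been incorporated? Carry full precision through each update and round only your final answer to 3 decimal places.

0.805

After 'present': P(species A) = 0.4·0.7500 / (0.4·0.7500 + 0.35·0.2500) ≈ 0.7742
After 'absent': P(species A) = 0.6·0.7742 / (0.6·0.7742 + 0.65·0.2258) ≈ 0.7599
After 'present': P(species A) = 0.4·0.7599 / (0.4·0.7599 + 0.35·0.2401) ≈ 0.7834
After 'present': P(species A) = 0.4·0.7834 / (0.4·0.7834 + 0.35·0.2166) ≈ 0.8052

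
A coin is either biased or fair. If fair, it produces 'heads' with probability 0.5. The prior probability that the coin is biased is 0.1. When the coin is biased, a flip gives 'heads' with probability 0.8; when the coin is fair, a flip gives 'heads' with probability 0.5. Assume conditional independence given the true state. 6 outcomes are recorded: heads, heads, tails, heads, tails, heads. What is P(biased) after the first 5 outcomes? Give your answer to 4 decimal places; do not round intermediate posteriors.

0.0679

Each posterior becomes the prior for the next update.
After 'heads': P(biased) = 0.8·0.1000 / (0.8·0.1000 + 0.5·0.9000) ≈ 0.1509
After 'heads': P(biased) = 0.8·0.1509 / (0.8·0.1509 + 0.5·0.8491) ≈ 0.2215
After 'tails': P(biased) = 0.2·0.2215 / (0.2·0.2215 + 0.5·0.7785) ≈ 0.1022
After 'heads': P(biased) = 0.8·0.1022 / (0.8·0.1022 + 0.5·0.8978) ≈ 0.1540
After 'tails': P(biased) = 0.2·0.1540 / (0.2·0.1540 + 0.5·0.8460) ≈ 0.0679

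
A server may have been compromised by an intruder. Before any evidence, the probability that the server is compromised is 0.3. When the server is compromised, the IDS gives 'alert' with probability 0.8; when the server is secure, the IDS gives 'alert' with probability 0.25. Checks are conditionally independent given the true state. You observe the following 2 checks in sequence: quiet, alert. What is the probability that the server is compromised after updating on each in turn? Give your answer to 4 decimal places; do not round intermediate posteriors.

After 'quiet': P(compromised) = 0.2·0.3000 / (0.2·0.3000 + 0.75·0.7000) ≈ 0.1026
After 'alert': P(compromised) = 0.8·0.1026 / (0.8·0.1026 + 0.25·0.8974) ≈ 0.2678

0.2678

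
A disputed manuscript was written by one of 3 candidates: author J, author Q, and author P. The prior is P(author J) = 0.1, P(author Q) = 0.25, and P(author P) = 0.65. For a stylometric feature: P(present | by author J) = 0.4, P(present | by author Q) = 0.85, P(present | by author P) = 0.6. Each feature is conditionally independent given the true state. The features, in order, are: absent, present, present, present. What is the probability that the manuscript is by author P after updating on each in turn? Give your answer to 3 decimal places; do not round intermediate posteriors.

0.676

Each posterior becomes the prior for the next update.
After 'absent': normaliser = 0.6·0.1000 + 0.15·0.2500 + 0.4·0.6500; P(author J) ≈ 0.1678, P(author Q) ≈ 0.1049, P(author P) ≈ 0.7273
After 'present': normaliser = 0.4·0.1678 + 0.85·0.1049 + 0.6·0.7273; P(author J) ≈ 0.1133, P(author Q) ≈ 0.1504, P(author P) ≈ 0.7363
After 'present': normaliser = 0.4·0.1133 + 0.85·0.1504 + 0.6·0.7363; P(author J) ≈ 0.0737, P(author Q) ≈ 0.2079, P(author P) ≈ 0.7184
After 'present': normaliser = 0.4·0.0737 + 0.85·0.2079 + 0.6·0.7184; P(author J) ≈ 0.0462, P(author Q) ≈ 0.2774, P(author P) ≈ 0.6764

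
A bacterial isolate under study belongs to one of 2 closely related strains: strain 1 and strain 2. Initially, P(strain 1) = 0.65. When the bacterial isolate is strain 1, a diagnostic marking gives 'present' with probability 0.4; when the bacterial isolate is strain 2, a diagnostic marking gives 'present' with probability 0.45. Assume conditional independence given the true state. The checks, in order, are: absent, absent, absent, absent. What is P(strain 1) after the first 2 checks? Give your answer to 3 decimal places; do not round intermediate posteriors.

0.688

After 'absent': P(strain 1) = 0.6·0.6500 / (0.6·0.6500 + 0.55·0.3500) ≈ 0.6695
After 'absent': P(strain 1) = 0.6·0.6695 / (0.6·0.6695 + 0.55·0.3305) ≈ 0.6885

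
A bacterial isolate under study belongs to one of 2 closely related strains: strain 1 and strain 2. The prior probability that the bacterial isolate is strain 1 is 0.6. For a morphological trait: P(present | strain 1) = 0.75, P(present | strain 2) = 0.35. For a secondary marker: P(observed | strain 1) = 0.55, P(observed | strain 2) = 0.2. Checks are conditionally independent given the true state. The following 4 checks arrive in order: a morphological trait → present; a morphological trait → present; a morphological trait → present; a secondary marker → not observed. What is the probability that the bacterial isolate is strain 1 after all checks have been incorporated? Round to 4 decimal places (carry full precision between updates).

After a morphological trait='present': P(strain 1) = 0.75·0.6000 / (0.75·0.6000 + 0.35·0.4000) ≈ 0.7627
After a morphological trait='present': P(strain 1) = 0.75·0.7627 / (0.75·0.7627 + 0.35·0.2373) ≈ 0.8732
After a morphological trait='present': P(strain 1) = 0.75·0.8732 / (0.75·0.8732 + 0.35·0.1268) ≈ 0.9365
After a secondary marker='not observed': P(strain 1) = 0.45·0.9365 / (0.45·0.9365 + 0.8·0.0635) ≈ 0.8925

0.8925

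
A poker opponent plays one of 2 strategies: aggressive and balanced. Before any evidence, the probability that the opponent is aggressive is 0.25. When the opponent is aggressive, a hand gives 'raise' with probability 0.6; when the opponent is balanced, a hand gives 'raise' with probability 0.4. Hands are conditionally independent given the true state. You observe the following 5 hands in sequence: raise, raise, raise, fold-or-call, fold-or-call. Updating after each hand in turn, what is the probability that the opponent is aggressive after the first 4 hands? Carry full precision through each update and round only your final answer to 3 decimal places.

0.429

Apply Bayes' rule sequentially, carrying P(aggressive) forward.
After 'raise': P(aggressive) = 0.6·0.2500 / (0.6·0.2500 + 0.4·0.7500) ≈ 0.3333
After 'raise': P(aggressive) = 0.6·0.3333 / (0.6·0.3333 + 0.4·0.6667) ≈ 0.4286
After 'raise': P(aggressive) = 0.6·0.4286 / (0.6·0.4286 + 0.4·0.5714) ≈ 0.5294
After 'fold-or-call': P(aggressive) = 0.4·0.5294 / (0.4·0.5294 + 0.6·0.4706) ≈ 0.4286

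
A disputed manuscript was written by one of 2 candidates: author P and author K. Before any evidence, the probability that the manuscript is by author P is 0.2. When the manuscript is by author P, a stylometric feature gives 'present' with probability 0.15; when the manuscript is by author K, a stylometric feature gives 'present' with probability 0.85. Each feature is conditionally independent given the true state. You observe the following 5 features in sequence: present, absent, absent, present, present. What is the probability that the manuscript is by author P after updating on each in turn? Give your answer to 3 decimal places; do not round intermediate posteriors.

After 'present': P(author P) = 0.15·0.2000 / (0.15·0.2000 + 0.85·0.8000) ≈ 0.0423
After 'absent': P(author P) = 0.85·0.0423 / (0.85·0.0423 + 0.15·0.9577) ≈ 0.2000
After 'absent': P(author P) = 0.85·0.2000 / (0.85·0.2000 + 0.15·0.8000) ≈ 0.5862
After 'present': P(author P) = 0.15·0.5862 / (0.15·0.5862 + 0.85·0.4138) ≈ 0.2000
After 'present': P(author P) = 0.15·0.2000 / (0.15·0.2000 + 0.85·0.8000) ≈ 0.0423

0.042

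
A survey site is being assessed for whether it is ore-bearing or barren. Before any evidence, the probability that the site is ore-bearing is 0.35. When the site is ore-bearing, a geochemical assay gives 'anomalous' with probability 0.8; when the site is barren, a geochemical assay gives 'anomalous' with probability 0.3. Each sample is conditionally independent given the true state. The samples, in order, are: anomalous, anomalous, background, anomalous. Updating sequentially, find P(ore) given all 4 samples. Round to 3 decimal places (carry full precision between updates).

0.745

After 'anomalous': P(ore) = 0.8·0.3500 / (0.8·0.3500 + 0.3·0.6500) ≈ 0.5895
After 'anomalous': P(ore) = 0.8·0.5895 / (0.8·0.5895 + 0.3·0.4105) ≈ 0.7929
After 'background': P(ore) = 0.2·0.7929 / (0.2·0.7929 + 0.7·0.2071) ≈ 0.5224
After 'anomalous': P(ore) = 0.8·0.5224 / (0.8·0.5224 + 0.3·0.4776) ≈ 0.7447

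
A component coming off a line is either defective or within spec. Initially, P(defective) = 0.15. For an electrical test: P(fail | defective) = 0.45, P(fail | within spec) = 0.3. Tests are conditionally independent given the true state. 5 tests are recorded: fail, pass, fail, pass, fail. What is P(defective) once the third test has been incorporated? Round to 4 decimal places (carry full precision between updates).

After 'fail': P(defective) = 0.45·0.1500 / (0.45·0.1500 + 0.3·0.8500) ≈ 0.2093
After 'pass': P(defective) = 0.55·0.2093 / (0.55·0.2093 + 0.7·0.7907) ≈ 0.1722
After 'fail': P(defective) = 0.45·0.1722 / (0.45·0.1722 + 0.3·0.8278) ≈ 0.2378

0.2378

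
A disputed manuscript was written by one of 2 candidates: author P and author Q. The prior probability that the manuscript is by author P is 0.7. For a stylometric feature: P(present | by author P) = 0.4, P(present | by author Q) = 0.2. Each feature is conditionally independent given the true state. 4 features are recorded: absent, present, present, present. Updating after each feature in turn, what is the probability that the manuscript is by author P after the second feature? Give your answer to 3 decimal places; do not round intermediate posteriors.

After 'absent': P(author P) = 0.6·0.7000 / (0.6·0.7000 + 0.8·0.3000) ≈ 0.6364
After 'present': P(author P) = 0.4·0.6364 / (0.4·0.6364 + 0.2·0.3636) ≈ 0.7778

0.778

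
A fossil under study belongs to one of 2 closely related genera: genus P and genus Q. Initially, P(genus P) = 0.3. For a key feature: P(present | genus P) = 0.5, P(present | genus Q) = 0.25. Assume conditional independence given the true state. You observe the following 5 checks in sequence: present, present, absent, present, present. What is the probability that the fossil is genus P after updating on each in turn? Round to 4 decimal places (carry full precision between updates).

Apply Bayes' rule sequentially, carrying P(genus P) forward.
After 'present': P(genus P) = 0.5·0.3000 / (0.5·0.3000 + 0.25·0.7000) ≈ 0.4615
After 'present': P(genus P) = 0.5·0.4615 / (0.5·0.4615 + 0.25·0.5385) ≈ 0.6316
After 'absent': P(genus P) = 0.5·0.6316 / (0.5·0.6316 + 0.75·0.3684) ≈ 0.5333
After 'present': P(genus P) = 0.5·0.5333 / (0.5·0.5333 + 0.25·0.4667) ≈ 0.6957
After 'present': P(genus P) = 0.5·0.6957 / (0.5·0.6957 + 0.25·0.3043) ≈ 0.8205

0.8205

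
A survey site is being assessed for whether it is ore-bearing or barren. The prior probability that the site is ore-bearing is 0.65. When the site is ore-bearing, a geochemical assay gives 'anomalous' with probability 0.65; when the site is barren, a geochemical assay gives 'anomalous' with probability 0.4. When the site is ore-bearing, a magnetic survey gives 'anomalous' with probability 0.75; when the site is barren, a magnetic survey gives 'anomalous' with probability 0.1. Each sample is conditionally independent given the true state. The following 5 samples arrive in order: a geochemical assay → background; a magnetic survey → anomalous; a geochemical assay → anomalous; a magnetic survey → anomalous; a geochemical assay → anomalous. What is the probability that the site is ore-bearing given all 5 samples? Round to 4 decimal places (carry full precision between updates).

After a geochemical assay='background': P(ore) = 0.35·0.6500 / (0.35·0.6500 + 0.6·0.3500) ≈ 0.5200
After a magnetic survey='anomalous': P(ore) = 0.75·0.5200 / (0.75·0.5200 + 0.1·0.4800) ≈ 0.8904
After a geochemical assay='anomalous': P(ore) = 0.65·0.8904 / (0.65·0.8904 + 0.4·0.1096) ≈ 0.9296
After a magnetic survey='anomalous': P(ore) = 0.75·0.9296 / (0.75·0.9296 + 0.1·0.0704) ≈ 0.9900
After a geochemical assay='anomalous': P(ore) = 0.65·0.9900 / (0.65·0.9900 + 0.4·0.0100) ≈ 0.9938

0.9938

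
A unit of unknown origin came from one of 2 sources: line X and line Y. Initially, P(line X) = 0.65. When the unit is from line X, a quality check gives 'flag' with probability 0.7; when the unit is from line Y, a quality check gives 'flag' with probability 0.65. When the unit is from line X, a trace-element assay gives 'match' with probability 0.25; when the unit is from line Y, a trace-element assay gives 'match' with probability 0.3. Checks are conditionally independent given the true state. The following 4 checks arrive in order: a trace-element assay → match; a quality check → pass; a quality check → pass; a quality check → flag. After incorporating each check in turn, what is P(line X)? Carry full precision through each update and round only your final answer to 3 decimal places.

After a trace-element assay='match': P(line X) = 0.25·0.6500 / (0.25·0.6500 + 0.3·0.3500) ≈ 0.6075
After a quality check='pass': P(line X) = 0.3·0.6075 / (0.3·0.6075 + 0.35·0.3925) ≈ 0.5702
After a quality check='pass': P(line X) = 0.3·0.5702 / (0.3·0.5702 + 0.35·0.4298) ≈ 0.5321
After a quality check='flag': P(line X) = 0.7·0.5321 / (0.7·0.5321 + 0.65·0.4679) ≈ 0.5505

0.550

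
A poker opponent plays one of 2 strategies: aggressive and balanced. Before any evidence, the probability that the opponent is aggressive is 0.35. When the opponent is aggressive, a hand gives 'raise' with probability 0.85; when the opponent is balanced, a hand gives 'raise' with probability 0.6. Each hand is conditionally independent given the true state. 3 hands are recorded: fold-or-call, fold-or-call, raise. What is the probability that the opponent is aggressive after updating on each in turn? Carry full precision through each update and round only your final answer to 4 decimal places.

0.0969

Each posterior becomes the prior for the next update.
After 'fold-or-call': P(aggressive) = 0.15·0.3500 / (0.15·0.3500 + 0.4·0.6500) ≈ 0.1680
After 'fold-or-call': P(aggressive) = 0.15·0.1680 / (0.15·0.1680 + 0.4·0.8320) ≈ 0.0704
After 'raise': P(aggressive) = 0.85·0.0704 / (0.85·0.0704 + 0.6·0.9296) ≈ 0.0969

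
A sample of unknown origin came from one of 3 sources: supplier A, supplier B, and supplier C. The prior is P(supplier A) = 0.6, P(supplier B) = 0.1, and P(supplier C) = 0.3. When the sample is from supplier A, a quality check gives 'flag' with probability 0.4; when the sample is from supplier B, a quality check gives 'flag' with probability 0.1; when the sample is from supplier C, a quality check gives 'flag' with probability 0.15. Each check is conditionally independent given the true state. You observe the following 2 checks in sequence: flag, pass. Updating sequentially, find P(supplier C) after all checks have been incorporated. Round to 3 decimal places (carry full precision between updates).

After 'flag': normaliser = 0.4·0.6000 + 0.1·0.1000 + 0.15·0.3000; P(supplier A) ≈ 0.8136, P(supplier B) ≈ 0.0339, P(supplier C) ≈ 0.1525
After 'pass': normaliser = 0.6·0.8136 + 0.9·0.0339 + 0.85·0.1525; P(supplier A) ≈ 0.7529, P(supplier B) ≈ 0.0471, P(supplier C) ≈ 0.2000

0.200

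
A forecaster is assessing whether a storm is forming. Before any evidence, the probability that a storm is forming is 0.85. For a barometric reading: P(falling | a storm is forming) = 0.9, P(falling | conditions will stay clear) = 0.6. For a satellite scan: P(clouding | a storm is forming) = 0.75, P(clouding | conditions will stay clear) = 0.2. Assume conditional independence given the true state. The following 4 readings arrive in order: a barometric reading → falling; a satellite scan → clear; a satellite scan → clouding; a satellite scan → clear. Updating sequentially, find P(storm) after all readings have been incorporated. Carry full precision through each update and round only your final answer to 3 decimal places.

0.757

After a barometric reading='falling': P(storm) = 0.9·0.8500 / (0.9·0.8500 + 0.6·0.1500) ≈ 0.8947
After a satellite scan='clear': P(storm) = 0.25·0.8947 / (0.25·0.8947 + 0.8·0.1053) ≈ 0.7265
After a satellite scan='clouding': P(storm) = 0.75·0.7265 / (0.75·0.7265 + 0.2·0.2735) ≈ 0.9088
After a satellite scan='clear': P(storm) = 0.25·0.9088 / (0.25·0.9088 + 0.8·0.0912) ≈ 0.7569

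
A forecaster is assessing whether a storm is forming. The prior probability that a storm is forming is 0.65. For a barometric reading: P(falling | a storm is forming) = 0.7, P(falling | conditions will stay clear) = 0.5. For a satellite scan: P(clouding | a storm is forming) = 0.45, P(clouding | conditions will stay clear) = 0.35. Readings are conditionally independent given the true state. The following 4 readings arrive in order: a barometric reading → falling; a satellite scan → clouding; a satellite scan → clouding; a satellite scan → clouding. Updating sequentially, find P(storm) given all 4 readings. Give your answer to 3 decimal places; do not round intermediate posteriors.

0.847

After a barometric reading='falling': P(storm) = 0.7·0.6500 / (0.7·0.6500 + 0.5·0.3500) ≈ 0.7222
After a satellite scan='clouding': P(storm) = 0.45·0.7222 / (0.45·0.7222 + 0.35·0.2778) ≈ 0.7697
After a satellite scan='clouding': P(storm) = 0.45·0.7697 / (0.45·0.7697 + 0.35·0.2303) ≈ 0.8112
After a satellite scan='clouding': P(storm) = 0.45·0.8112 / (0.45·0.8112 + 0.35·0.1888) ≈ 0.8468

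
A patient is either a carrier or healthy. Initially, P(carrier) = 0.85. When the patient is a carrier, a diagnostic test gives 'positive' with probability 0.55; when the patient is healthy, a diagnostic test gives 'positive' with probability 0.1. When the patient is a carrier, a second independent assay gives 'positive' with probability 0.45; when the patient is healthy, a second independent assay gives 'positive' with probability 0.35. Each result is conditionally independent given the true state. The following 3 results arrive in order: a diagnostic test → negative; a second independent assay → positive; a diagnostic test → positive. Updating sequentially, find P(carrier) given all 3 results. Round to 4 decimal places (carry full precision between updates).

Apply Bayes' rule sequentially, carrying P(carrier) forward.
After a diagnostic test='negative': P(carrier) = 0.45·0.8500 / (0.45·0.8500 + 0.9·0.1500) ≈ 0.7391
After a second independent assay='positive': P(carrier) = 0.45·0.7391 / (0.45·0.7391 + 0.35·0.2609) ≈ 0.7846
After a diagnostic test='positive': P(carrier) = 0.55·0.7846 / (0.55·0.7846 + 0.1·0.2154) ≈ 0.9525

0.9525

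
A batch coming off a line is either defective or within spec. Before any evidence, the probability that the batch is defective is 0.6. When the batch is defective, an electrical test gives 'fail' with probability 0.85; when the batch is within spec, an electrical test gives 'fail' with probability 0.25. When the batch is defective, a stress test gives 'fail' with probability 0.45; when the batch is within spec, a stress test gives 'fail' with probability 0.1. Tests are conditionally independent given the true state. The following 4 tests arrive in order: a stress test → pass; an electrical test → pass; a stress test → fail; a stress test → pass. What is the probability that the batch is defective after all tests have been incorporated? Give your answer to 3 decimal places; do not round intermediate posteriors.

After a stress test='pass': P(defective) = 0.55·0.6000 / (0.55·0.6000 + 0.9·0.4000) ≈ 0.4783
After an electrical test='pass': P(defective) = 0.15·0.4783 / (0.15·0.4783 + 0.75·0.5217) ≈ 0.1549
After a stress test='fail': P(defective) = 0.45·0.1549 / (0.45·0.1549 + 0.1·0.8451) ≈ 0.4521
After a stress test='pass': P(defective) = 0.55·0.4521 / (0.55·0.4521 + 0.9·0.5479) ≈ 0.3352

0.335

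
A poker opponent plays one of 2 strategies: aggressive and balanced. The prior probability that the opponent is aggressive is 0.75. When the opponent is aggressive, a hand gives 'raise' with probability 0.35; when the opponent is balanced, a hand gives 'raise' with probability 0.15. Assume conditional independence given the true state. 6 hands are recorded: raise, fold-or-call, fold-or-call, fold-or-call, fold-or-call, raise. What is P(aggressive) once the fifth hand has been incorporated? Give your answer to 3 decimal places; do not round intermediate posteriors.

After 'raise': P(aggressive) = 0.35·0.7500 / (0.35·0.7500 + 0.15·0.2500) ≈ 0.8750
After 'fold-or-call': P(aggressive) = 0.65·0.8750 / (0.65·0.8750 + 0.85·0.1250) ≈ 0.8426
After 'fold-or-call': P(aggressive) = 0.65·0.8426 / (0.65·0.8426 + 0.85·0.1574) ≈ 0.8037
After 'fold-or-call': P(aggressive) = 0.65·0.8037 / (0.65·0.8037 + 0.85·0.1963) ≈ 0.7579
After 'fold-or-call': P(aggressive) = 0.65·0.7579 / (0.65·0.7579 + 0.85·0.2421) ≈ 0.7053

0.705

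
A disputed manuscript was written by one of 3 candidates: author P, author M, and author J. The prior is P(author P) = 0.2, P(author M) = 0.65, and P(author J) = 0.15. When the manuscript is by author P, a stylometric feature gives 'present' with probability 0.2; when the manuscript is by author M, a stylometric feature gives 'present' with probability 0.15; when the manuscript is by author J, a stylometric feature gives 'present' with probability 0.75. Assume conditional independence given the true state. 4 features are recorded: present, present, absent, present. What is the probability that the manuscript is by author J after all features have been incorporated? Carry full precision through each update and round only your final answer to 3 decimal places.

0.834

After 'present': normaliser = 0.2·0.2000 + 0.15·0.6500 + 0.75·0.1500; P(author P) ≈ 0.1600, P(author M) ≈ 0.3900, P(author J) ≈ 0.4500
After 'present': normaliser = 0.2·0.1600 + 0.15·0.3900 + 0.75·0.4500; P(author P) ≈ 0.0748, P(author M) ≈ 0.1367, P(author J) ≈ 0.7886
After 'absent': normaliser = 0.8·0.0748 + 0.85·0.1367 + 0.25·0.7886; P(author P) ≈ 0.1603, P(author M) ≈ 0.3114, P(author J) ≈ 0.5283
After 'present': normaliser = 0.2·0.1603 + 0.15·0.3114 + 0.75·0.5283; P(author P) ≈ 0.0675, P(author M) ≈ 0.0983, P(author J) ≈ 0.8342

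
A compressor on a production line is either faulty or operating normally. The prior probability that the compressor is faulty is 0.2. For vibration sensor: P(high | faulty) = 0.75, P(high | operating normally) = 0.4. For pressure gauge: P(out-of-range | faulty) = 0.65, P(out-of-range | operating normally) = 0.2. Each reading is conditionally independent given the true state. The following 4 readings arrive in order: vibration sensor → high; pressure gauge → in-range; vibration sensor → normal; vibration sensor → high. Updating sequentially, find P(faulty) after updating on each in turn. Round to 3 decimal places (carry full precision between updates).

After vibration sensor='high': P(faulty) = 0.75·0.2000 / (0.75·0.2000 + 0.4·0.8000) ≈ 0.3191
After pressure gauge='in-range': P(faulty) = 0.35·0.3191 / (0.35·0.3191 + 0.8·0.6809) ≈ 0.1702
After vibration sensor='normal': P(faulty) = 0.25·0.1702 / (0.25·0.1702 + 0.6·0.8298) ≈ 0.0787
After vibration sensor='high': P(faulty) = 0.75·0.0787 / (0.75·0.0787 + 0.4·0.9213) ≈ 0.1381

0.138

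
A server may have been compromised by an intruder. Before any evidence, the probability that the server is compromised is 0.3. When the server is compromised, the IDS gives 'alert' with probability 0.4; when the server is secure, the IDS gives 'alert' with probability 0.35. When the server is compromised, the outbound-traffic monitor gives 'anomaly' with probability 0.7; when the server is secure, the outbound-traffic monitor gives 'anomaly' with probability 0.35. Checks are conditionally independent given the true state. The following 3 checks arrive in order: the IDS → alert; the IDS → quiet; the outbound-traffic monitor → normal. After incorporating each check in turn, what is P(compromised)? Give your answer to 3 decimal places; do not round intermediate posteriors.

0.173

After the IDS='alert': P(compromised) = 0.4·0.3000 / (0.4·0.3000 + 0.35·0.7000) ≈ 0.3288
After the IDS='quiet': P(compromised) = 0.6·0.3288 / (0.6·0.3288 + 0.65·0.6712) ≈ 0.3114
After the outbound-traffic monitor='normal': P(compromised) = 0.3·0.3114 / (0.3·0.3114 + 0.65·0.6886) ≈ 0.1726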